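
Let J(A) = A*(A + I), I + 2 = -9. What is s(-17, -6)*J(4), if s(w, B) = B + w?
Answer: 644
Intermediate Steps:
I = -11 (I = -2 - 9 = -11)
J(A) = A*(-11 + A) (J(A) = A*(A - 11) = A*(-11 + A))
s(-17, -6)*J(4) = (-6 - 17)*(4*(-11 + 4)) = -92*(-7) = -23*(-28) = 644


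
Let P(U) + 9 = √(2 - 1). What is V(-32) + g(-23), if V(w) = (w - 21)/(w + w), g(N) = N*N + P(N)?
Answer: 33397/64 ≈ 521.83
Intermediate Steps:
P(U) = -8 (P(U) = -9 + √(2 - 1) = -9 + √1 = -9 + 1 = -8)
g(N) = -8 + N² (g(N) = N*N - 8 = N² - 8 = -8 + N²)
V(w) = (-21 + w)/(2*w) (V(w) = (-21 + w)/((2*w)) = (-21 + w)*(1/(2*w)) = (-21 + w)/(2*w))
V(-32) + g(-23) = (½)*(-21 - 32)/(-32) + (-8 + (-23)²) = (½)*(-1/32)*(-53) + (-8 + 529) = 53/64 + 521 = 33397/64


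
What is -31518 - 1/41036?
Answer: -1293372649/41036 ≈ -31518.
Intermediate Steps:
-31518 - 1/41036 = -1293372649/41036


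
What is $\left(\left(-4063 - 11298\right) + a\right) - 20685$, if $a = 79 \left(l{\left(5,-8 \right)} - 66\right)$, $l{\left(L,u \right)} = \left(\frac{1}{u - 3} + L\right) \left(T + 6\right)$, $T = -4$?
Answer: $- \frac{445328}{11} \approx -40484.0$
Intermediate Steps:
$l{\left(L,u \right)} = 2 L + \frac{2}{-3 + u}$ ($l{\left(L,u \right)} = \left(\frac{1}{u - 3} + L\right) \left(-4 + 6\right) = \left(\frac{1}{-3 + u} + L\right) 2 = \left(L + \frac{1}{-3 + u}\right) 2 = 2 L + \frac{2}{-3 + u}$)
$a = - \frac{48822}{11}$ ($a = 79 \left(\frac{2 \left(1 - 15 + 5 \left(-8\right)\right)}{-3 - 8} - 66\right) = 79 \left(\frac{2 \left(1 - 15 - 40\right)}{-11} - 66\right) = 79 \left(2 \left(- \frac{1}{11}\right) \left(-54\right) - 66\right) = 79 \left(\frac{108}{11} - 66\right) = 79 \left(- \frac{618}{11}\right) = - \frac{48822}{11} \approx -4438.4$)
$\left(\left(-4063 - 11298\right) + a\right) - 20685 = \left(\left(-4063 - 11298\right) - \frac{48822}{11}\right) - 20685 = \left(-15361 - \frac{48822}{11}\right) - 20685 = - \frac{217793}{11} - 20685 = - \frac{445328}{11}$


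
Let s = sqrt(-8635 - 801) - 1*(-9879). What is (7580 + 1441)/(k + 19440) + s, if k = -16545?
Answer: 9536242/965 + 2*I*sqrt(2359) ≈ 9882.1 + 97.139*I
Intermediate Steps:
s = 9879 + 2*I*sqrt(2359) (s = sqrt(-9436) + 9879 = 2*I*sqrt(2359) + 9879 = 9879 + 2*I*sqrt(2359) ≈ 9879.0 + 97.139*I)
(7580 + 1441)/(k + 19440) + s = (7580 + 1441)/(-16545 + 19440) + (9879 + 2*I*sqrt(2359)) = 9021/2895 + (9879 + 2*I*sqrt(2359)) = 9021*(1/2895) + (9879 + 2*I*sqrt(2359)) = 3007/965 + (9879 + 2*I*sqrt(2359)) = 9536242/965 + 2*I*sqrt(2359)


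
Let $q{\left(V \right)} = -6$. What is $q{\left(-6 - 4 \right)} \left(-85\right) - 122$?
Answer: $388$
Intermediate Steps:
$q{\left(-6 - 4 \right)} \left(-85\right) - 122 = \left(-6\right) \left(-85\right) - 122 = 510 - 122 = 388$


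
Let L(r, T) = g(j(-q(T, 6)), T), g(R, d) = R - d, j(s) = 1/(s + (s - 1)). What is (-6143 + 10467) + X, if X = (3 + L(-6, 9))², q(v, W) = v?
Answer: 1574189/361 ≈ 4360.6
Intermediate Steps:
j(s) = 1/(-1 + 2*s) (j(s) = 1/(s + (-1 + s)) = 1/(-1 + 2*s))
L(r, T) = 1/(-1 - 2*T) - T (L(r, T) = 1/(-1 + 2*(-T)) - T = 1/(-1 - 2*T) - T)
X = 13225/361 (X = (3 + (-1 - 1*9 - 2*9²)/(1 + 2*9))² = (3 + (-1 - 9 - 2*81)/(1 + 18))² = (3 + (-1 - 9 - 162)/19)² = (3 + (1/19)*(-172))² = (3 - 172/19)² = (-115/19)² = 13225/361 ≈ 36.634)
(-6143 + 10467) + X = (-6143 + 10467) + 13225/361 = 4324 + 13225/361 = 1574189/361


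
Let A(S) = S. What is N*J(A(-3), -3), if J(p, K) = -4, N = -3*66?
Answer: 792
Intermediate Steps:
N = -198
N*J(A(-3), -3) = -198*(-4) = 792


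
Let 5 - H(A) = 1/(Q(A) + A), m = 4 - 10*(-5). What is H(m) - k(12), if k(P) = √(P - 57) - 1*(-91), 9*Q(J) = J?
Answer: -5161/60 - 3*I*√5 ≈ -86.017 - 6.7082*I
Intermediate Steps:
Q(J) = J/9
m = 54 (m = 4 + 50 = 54)
k(P) = 91 + √(-57 + P) (k(P) = √(-57 + P) + 91 = 91 + √(-57 + P))
H(A) = 5 - 9/(10*A) (H(A) = 5 - 1/(A/9 + A) = 5 - 1/(10*A/9) = 5 - 9/(10*A))
H(m) - k(12) = (5 - 9/10/54) - (91 + √(-57 + 12)) = (5 - 9/10*1/54) - (91 + √(-45)) = (5 - 1/60) - (91 + 3*I*√5) = 299/60 + (-91 - 3*I*√5) = -5161/60 - 3*I*√5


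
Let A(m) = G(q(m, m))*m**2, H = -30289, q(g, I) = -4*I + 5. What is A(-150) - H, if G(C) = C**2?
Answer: 8235592789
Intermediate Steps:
q(g, I) = 5 - 4*I
A(m) = m**2*(5 - 4*m)**2 (A(m) = (5 - 4*m)**2*m**2 = m**2*(5 - 4*m)**2)
A(-150) - H = (-150)**2*(-5 + 4*(-150))**2 - 1*(-30289) = 22500*(-5 - 600)**2 + 30289 = 22500*(-605)**2 + 30289 = 22500*366025 + 30289 = 8235562500 + 30289 = 8235592789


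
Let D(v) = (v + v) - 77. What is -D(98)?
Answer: -119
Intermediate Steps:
D(v) = -77 + 2*v (D(v) = 2*v - 77 = -77 + 2*v)
-D(98) = -(-77 + 2*98) = -(-77 + 196) = -1*119 = -119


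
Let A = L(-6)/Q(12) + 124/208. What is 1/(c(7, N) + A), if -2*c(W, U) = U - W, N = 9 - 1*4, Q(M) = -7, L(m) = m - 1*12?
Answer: 364/1517 ≈ 0.23995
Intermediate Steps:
L(m) = -12 + m (L(m) = m - 12 = -12 + m)
N = 5 (N = 9 - 4 = 5)
c(W, U) = W/2 - U/2 (c(W, U) = -(U - W)/2 = W/2 - U/2)
A = 1153/364 (A = (-12 - 6)/(-7) + 124/208 = -18*(-⅐) + 124*(1/208) = 18/7 + 31/52 = 1153/364 ≈ 3.1676)
1/(c(7, N) + A) = 1/(((½)*7 - ½*5) + 1153/364) = 1/((7/2 - 5/2) + 1153/364) = 1/(1 + 1153/364) = 1/(1517/364) = 364/1517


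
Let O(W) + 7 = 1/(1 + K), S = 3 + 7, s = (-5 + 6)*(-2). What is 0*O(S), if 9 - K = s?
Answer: 0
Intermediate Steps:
s = -2 (s = 1*(-2) = -2)
K = 11 (K = 9 - 1*(-2) = 9 + 2 = 11)
S = 10
O(W) = -83/12 (O(W) = -7 + 1/(1 + 11) = -7 + 1/12 = -83/12)
0*O(S) = 0*(-83/12) = 0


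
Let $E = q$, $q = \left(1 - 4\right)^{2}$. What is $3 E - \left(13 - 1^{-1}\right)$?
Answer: $15$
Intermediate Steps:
$q = 9$ ($q = \left(-3\right)^{2} = 9$)
$E = 9$
$3 E - \left(13 - 1^{-1}\right) = 3 \cdot 9 - \left(13 - 1^{-1}\right) = 27 + \left(1 - 13\right) = 27 - 12 = 15$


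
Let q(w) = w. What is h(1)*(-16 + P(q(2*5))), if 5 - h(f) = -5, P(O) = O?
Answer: -60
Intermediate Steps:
h(f) = 10 (h(f) = 5 - 1*(-5) = 5 + 5 = 10)
h(1)*(-16 + P(q(2*5))) = 10*(-16 + 2*5) = 10*(-16 + 10) = 10*(-6) = -60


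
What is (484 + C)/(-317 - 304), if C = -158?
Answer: -326/621 ≈ -0.52496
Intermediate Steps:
(484 + C)/(-317 - 304) = (484 - 158)/(-317 - 304) = 326/(-621) = 326*(-1/621) = -326/621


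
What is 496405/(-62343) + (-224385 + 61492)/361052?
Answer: -189383256359/22509064836 ≈ -8.4137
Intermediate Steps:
496405/(-62343) + (-224385 + 61492)/361052 = 496405*(-1/62343) - 162893*1/361052 = -496405/62343 - 162893/361052 = -189383256359/22509064836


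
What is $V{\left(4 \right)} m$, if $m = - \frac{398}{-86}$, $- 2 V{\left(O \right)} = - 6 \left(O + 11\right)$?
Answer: $\frac{8955}{43} \approx 208.26$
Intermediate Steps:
$V{\left(O \right)} = 33 + 3 O$ ($V{\left(O \right)} = - \frac{\left(-6\right) \left(O + 11\right)}{2} = - \frac{\left(-6\right) \left(11 + O\right)}{2} = - \frac{-66 - 6 O}{2} = 33 + 3 O$)
$m = \frac{199}{43}$ ($m = \left(-398\right) \left(- \frac{1}{86}\right) = \frac{199}{43} \approx 4.6279$)
$V{\left(4 \right)} m = \left(33 + 3 \cdot 4\right) \frac{199}{43} = \left(33 + 12\right) \frac{199}{43} = 45 \cdot \frac{199}{43} = \frac{8955}{43}$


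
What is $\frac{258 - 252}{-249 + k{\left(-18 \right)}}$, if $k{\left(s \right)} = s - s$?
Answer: $- \frac{2}{83} \approx -0.024096$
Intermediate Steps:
$k{\left(s \right)} = 0$
$\frac{258 - 252}{-249 + k{\left(-18 \right)}} = \frac{258 - 252}{-249 + 0} = \frac{258 - 252}{-249} = 6 \left(- \frac{1}{249}\right) = - \frac{2}{83}$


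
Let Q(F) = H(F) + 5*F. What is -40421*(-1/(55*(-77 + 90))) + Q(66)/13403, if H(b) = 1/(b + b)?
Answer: 38485109/680460 ≈ 56.557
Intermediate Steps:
H(b) = 1/(2*b)
Q(F) = 1/(2*F) + 5*F
-40421*(-1/(55*(-77 + 90))) + Q(66)/13403 = -40421*(-1/(55*(-77 + 90))) + ((½)/66 + 5*66)/13403 = -40421/(13*(-55)) + ((½)*(1/66) + 330)*(1/13403) = -40421/(-715) + (1/132 + 330)*(1/13403) = -40421*(-1/715) + (43561/132)*(1/13403) = 40421/715 + 43561/1769196 = 38485109/680460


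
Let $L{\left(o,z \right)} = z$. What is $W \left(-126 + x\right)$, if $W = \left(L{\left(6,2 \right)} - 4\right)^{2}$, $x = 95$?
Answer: $-124$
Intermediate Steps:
$W = 4$ ($W = \left(2 - 4\right)^{2} = \left(-2\right)^{2} = 4$)
$W \left(-126 + x\right) = 4 \left(-126 + 95\right) = 4 \left(-31\right) = -124$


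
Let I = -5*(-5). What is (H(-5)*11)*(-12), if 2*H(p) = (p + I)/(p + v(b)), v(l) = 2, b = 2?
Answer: 440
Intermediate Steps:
I = 25
H(p) = (25 + p)/(2*(2 + p)) (H(p) = ((p + 25)/(p + 2))/2 = ((25 + p)/(2 + p))/2 = (25 + p)/(2*(2 + p)))
(H(-5)*11)*(-12) = (((25 - 5)/(2*(2 - 5)))*11)*(-12) = (((1/2)*20/(-3))*11)*(-12) = (((1/2)*(-1/3)*20)*11)*(-12) = -10/3*11*(-12) = -110/3*(-12) = 440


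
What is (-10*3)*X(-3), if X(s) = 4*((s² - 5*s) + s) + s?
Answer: -2430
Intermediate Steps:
X(s) = -15*s + 4*s² (X(s) = 4*(s² - 4*s) + s = (-16*s + 4*s²) + s = -15*s + 4*s²)
(-10*3)*X(-3) = (-10*3)*(-3*(-15 + 4*(-3))) = -(-90)*(-15 - 12) = -(-90)*(-27) = -30*81 = -2430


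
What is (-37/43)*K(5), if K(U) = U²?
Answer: -925/43 ≈ -21.512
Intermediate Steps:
(-37/43)*K(5) = -37/43*5² = -37*1/43*25 = -37/43*25 = -925/43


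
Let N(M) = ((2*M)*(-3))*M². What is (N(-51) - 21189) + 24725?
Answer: 799442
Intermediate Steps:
N(M) = -6*M³ (N(M) = (-6*M)*M² = -6*M³)
(N(-51) - 21189) + 24725 = (-6*(-51)³ - 21189) + 24725 = (-6*(-132651) - 21189) + 24725 = (795906 - 21189) + 24725 = 774717 + 24725 = 799442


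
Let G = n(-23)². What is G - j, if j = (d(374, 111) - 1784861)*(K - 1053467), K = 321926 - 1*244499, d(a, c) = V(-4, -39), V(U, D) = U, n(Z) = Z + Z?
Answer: -1742099632484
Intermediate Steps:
n(Z) = 2*Z
d(a, c) = -4
K = 77427 (K = 321926 - 244499 = 77427)
G = 2116 (G = (2*(-23))² = (-46)² = 2116)
j = 1742099634600 (j = (-4 - 1784861)*(77427 - 1053467) = -1784865*(-976040) = 1742099634600)
G - j = 2116 - 1*1742099634600 = 2116 - 1742099634600 = -1742099632484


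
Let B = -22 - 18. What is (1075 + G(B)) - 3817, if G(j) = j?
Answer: -2782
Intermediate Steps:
B = -40
(1075 + G(B)) - 3817 = (1075 - 40) - 3817 = 1035 - 3817 = -2782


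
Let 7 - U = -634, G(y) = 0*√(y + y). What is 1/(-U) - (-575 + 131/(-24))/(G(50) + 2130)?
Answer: 8878651/32767920 ≈ 0.27096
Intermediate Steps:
G(y) = 0 (G(y) = 0*√(2*y) = 0*(√2*√y) = 0)
U = 641 (U = 7 - 1*(-634) = 7 + 634 = 641)
1/(-U) - (-575 + 131/(-24))/(G(50) + 2130) = 1/(-1*641) - (-575 + 131/(-24))/(0 + 2130) = 1/(-641) - (-575 + 131*(-1/24))/2130 = -1/641 - (-575 - 131/24)/2130 = -1/641 - (-13931)/(24*2130) = -1/641 - 1*(-13931/51120) = -1/641 + 13931/51120 = 8878651/32767920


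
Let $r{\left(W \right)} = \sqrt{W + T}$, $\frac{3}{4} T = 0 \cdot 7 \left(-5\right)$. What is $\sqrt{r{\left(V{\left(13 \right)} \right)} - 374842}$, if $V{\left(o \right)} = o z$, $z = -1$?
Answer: $\sqrt{-374842 + i \sqrt{13}} \approx 0.003 + 612.24 i$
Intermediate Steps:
$T = 0$ ($T = \frac{4 \cdot 0 \cdot 7 \left(-5\right)}{3} = \frac{4 \cdot 0 \left(-5\right)}{3} = \frac{4}{3} \cdot 0 = 0$)
$V{\left(o \right)} = - o$ ($V{\left(o \right)} = o \left(-1\right) = - o$)
$r{\left(W \right)} = \sqrt{W}$ ($r{\left(W \right)} = \sqrt{W + 0} = \sqrt{W}$)
$\sqrt{r{\left(V{\left(13 \right)} \right)} - 374842} = \sqrt{\sqrt{\left(-1\right) 13} - 374842} = \sqrt{\sqrt{-13} - 374842} = \sqrt{i \sqrt{13} - 374842} = \sqrt{-374842 + i \sqrt{13}}$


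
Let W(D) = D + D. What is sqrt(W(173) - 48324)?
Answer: I*sqrt(47978) ≈ 219.04*I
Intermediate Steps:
W(D) = 2*D
sqrt(W(173) - 48324) = sqrt(2*173 - 48324) = sqrt(346 - 48324) = sqrt(-47978) = I*sqrt(47978)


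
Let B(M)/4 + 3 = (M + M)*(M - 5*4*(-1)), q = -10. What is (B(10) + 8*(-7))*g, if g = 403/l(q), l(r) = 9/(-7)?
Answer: -6578572/9 ≈ -7.3095e+5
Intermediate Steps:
l(r) = -9/7 (l(r) = 9*(-1/7) = -9/7)
B(M) = -12 + 8*M*(20 + M) (B(M) = -12 + 4*((M + M)*(M - 5*4*(-1))) = -12 + 4*((2*M)*(M - 20*(-1))) = -12 + 4*((2*M)*(M + 20)) = -12 + 4*((2*M)*(20 + M)) = -12 + 4*(2*M*(20 + M)) = -12 + 8*M*(20 + M))
g = -2821/9 (g = 403/(-9/7) = 403*(-7/9) = -2821/9 ≈ -313.44)
(B(10) + 8*(-7))*g = ((-12 + 8*10**2 + 160*10) + 8*(-7))*(-2821/9) = ((-12 + 8*100 + 1600) - 56)*(-2821/9) = ((-12 + 800 + 1600) - 56)*(-2821/9) = (2388 - 56)*(-2821/9) = 2332*(-2821/9) = -6578572/9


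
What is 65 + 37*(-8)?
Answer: -231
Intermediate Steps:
65 + 37*(-8) = 65 - 296 = -231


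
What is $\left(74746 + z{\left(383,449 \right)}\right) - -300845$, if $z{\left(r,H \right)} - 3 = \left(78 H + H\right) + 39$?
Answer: $411104$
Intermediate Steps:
$z{\left(r,H \right)} = 42 + 79 H$ ($z{\left(r,H \right)} = 3 + \left(\left(78 H + H\right) + 39\right) = 3 + \left(79 H + 39\right) = 3 + \left(39 + 79 H\right) = 42 + 79 H$)
$\left(74746 + z{\left(383,449 \right)}\right) - -300845 = \left(74746 + \left(42 + 79 \cdot 449\right)\right) - -300845 = \left(74746 + \left(42 + 35471\right)\right) + 300845 = \left(74746 + 35513\right) + 300845 = 110259 + 300845 = 411104$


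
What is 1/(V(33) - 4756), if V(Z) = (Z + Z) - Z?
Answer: -1/4723 ≈ -0.00021173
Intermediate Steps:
V(Z) = Z (V(Z) = 2*Z - Z = Z)
1/(V(33) - 4756) = 1/(33 - 4756) = 1/(-4723) = -1/4723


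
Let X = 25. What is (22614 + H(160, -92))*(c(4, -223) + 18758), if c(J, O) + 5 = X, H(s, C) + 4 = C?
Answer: 422843004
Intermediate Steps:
H(s, C) = -4 + C
c(J, O) = 20 (c(J, O) = -5 + 25 = 20)
(22614 + H(160, -92))*(c(4, -223) + 18758) = (22614 + (-4 - 92))*(20 + 18758) = (22614 - 96)*18778 = 22518*18778 = 422843004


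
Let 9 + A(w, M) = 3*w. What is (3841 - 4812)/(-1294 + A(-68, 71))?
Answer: 971/1507 ≈ 0.64433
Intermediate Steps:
A(w, M) = -9 + 3*w
(3841 - 4812)/(-1294 + A(-68, 71)) = (3841 - 4812)/(-1294 + (-9 + 3*(-68))) = -971/(-1294 + (-9 - 204)) = -971/(-1294 - 213) = -971/(-1507) = -971*(-1/1507) = 971/1507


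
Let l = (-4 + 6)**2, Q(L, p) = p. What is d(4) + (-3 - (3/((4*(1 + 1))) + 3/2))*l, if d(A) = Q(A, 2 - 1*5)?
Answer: -45/2 ≈ -22.500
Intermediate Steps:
d(A) = -3 (d(A) = 2 - 1*5 = 2 - 5 = -3)
l = 4 (l = 2**2 = 4)
d(4) + (-3 - (3/((4*(1 + 1))) + 3/2))*l = -3 + (-3 - (3/((4*(1 + 1))) + 3/2))*4 = -3 + (-3 - (3/((4*2)) + 3*(1/2)))*4 = -3 + (-3 - (3/8 + 3/2))*4 = -3 + (-3 - 1*15/8)*4 = -3 + (-3 - 15/8)*4 = -3 - 39/8*4 = -3 - 39/2 = -45/2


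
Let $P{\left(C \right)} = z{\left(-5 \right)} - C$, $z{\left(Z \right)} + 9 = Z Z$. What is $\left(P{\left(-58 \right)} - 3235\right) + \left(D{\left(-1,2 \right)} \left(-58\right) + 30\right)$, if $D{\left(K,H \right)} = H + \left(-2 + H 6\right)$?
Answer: $-3827$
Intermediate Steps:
$z{\left(Z \right)} = -9 + Z^{2}$ ($z{\left(Z \right)} = -9 + Z Z = -9 + Z^{2}$)
$D{\left(K,H \right)} = -2 + 7 H$ ($D{\left(K,H \right)} = H + \left(-2 + 6 H\right) = -2 + 7 H$)
$P{\left(C \right)} = 16 - C$ ($P{\left(C \right)} = \left(-9 + \left(-5\right)^{2}\right) - C = \left(-9 + 25\right) - C = 16 - C$)
$\left(P{\left(-58 \right)} - 3235\right) + \left(D{\left(-1,2 \right)} \left(-58\right) + 30\right) = \left(\left(16 - -58\right) - 3235\right) + \left(\left(-2 + 7 \cdot 2\right) \left(-58\right) + 30\right) = \left(\left(16 + 58\right) - 3235\right) + \left(\left(-2 + 14\right) \left(-58\right) + 30\right) = \left(74 - 3235\right) + \left(12 \left(-58\right) + 30\right) = -3161 + \left(-696 + 30\right) = -3161 - 666 = -3827$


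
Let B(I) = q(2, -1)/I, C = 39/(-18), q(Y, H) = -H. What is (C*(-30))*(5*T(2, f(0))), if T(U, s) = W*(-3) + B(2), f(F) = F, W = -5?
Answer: 10075/2 ≈ 5037.5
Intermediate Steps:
C = -13/6 (C = 39*(-1/18) = -13/6 ≈ -2.1667)
B(I) = 1/I (B(I) = (-1*(-1))/I = 1/I)
T(U, s) = 31/2 (T(U, s) = -5*(-3) + 1/2 = 15 + 1/2 = 31/2)
(C*(-30))*(5*T(2, f(0))) = (-13/6*(-30))*(5*(31/2)) = 65*(155/2) = 10075/2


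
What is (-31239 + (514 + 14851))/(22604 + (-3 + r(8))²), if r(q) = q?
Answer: -15874/22629 ≈ -0.70149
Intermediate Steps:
(-31239 + (514 + 14851))/(22604 + (-3 + r(8))²) = (-31239 + (514 + 14851))/(22604 + (-3 + 8)²) = (-31239 + 15365)/(22604 + 5²) = -15874/(22604 + 25) = -15874/22629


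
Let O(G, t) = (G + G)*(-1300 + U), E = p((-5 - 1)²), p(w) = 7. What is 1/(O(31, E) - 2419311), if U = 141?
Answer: -1/2491169 ≈ -4.0142e-7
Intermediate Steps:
E = 7
O(G, t) = -2318*G (O(G, t) = (G + G)*(-1300 + 141) = (2*G)*(-1159) = -2318*G)
1/(O(31, E) - 2419311) = 1/(-2318*31 - 2419311) = 1/(-71858 - 2419311) = 1/(-2491169) = -1/2491169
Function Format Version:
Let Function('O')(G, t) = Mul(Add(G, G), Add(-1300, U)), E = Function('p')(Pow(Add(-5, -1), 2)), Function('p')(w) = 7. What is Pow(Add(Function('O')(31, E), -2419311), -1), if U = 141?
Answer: Rational(-1, 2491169) ≈ -4.0142e-7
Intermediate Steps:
E = 7
Function('O')(G, t) = Mul(-2318, G) (Function('O')(G, t) = Mul(Add(G, G), Add(-1300, 141)) = Mul(Mul(2, G), -1159) = Mul(-2318, G))
Pow(Add(Function('O')(31, E), -2419311), -1) = Pow(Add(Mul(-2318, 31), -2419311), -1) = Pow(Add(-71858, -2419311), -1) = Pow(-2491169, -1) = Rational(-1, 2491169)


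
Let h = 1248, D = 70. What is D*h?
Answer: 87360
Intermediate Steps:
D*h = 70*1248 = 87360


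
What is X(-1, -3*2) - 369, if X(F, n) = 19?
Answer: -350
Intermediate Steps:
X(-1, -3*2) - 369 = 19 - 369 = -350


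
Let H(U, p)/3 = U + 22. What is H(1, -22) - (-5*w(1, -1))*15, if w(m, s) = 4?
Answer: 369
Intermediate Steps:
H(U, p) = 66 + 3*U (H(U, p) = 3*(U + 22) = 3*(22 + U) = 66 + 3*U)
H(1, -22) - (-5*w(1, -1))*15 = (66 + 3*1) - (-5*4)*15 = (66 + 3) - (-20)*15 = 69 - 1*(-300) = 69 + 300 = 369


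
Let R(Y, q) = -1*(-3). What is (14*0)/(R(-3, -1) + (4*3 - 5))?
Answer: 0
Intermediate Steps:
R(Y, q) = 3
(14*0)/(R(-3, -1) + (4*3 - 5)) = (14*0)/(3 + (4*3 - 5)) = 0/(3 + (12 - 5)) = 0/(3 + 7) = 0/10 = 0*(⅒) = 0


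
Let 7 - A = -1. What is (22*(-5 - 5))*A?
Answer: -1760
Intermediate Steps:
A = 8 (A = 7 - 1*(-1) = 7 + 1 = 8)
(22*(-5 - 5))*A = (22*(-5 - 5))*8 = (22*(-10))*8 = -220*8 = -1760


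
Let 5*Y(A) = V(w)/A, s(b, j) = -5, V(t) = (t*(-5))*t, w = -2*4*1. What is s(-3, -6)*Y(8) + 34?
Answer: 74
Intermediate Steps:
w = -8 (w = -8*1 = -8)
V(t) = -5*t**2 (V(t) = (-5*t)*t = -5*t**2)
Y(A) = -64/A (Y(A) = ((-5*(-8)**2)/A)/5 = ((-5*64)/A)/5 = (-320/A)/5 = -64/A)
s(-3, -6)*Y(8) + 34 = -(-320)/8 + 34 = -5*(-8) + 34 = 40 + 34 = 74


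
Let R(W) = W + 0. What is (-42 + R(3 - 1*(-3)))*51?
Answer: -1836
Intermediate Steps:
R(W) = W
(-42 + R(3 - 1*(-3)))*51 = (-42 + (3 - 1*(-3)))*51 = (-42 + (3 + 3))*51 = (-42 + 6)*51 = -36*51 = -1836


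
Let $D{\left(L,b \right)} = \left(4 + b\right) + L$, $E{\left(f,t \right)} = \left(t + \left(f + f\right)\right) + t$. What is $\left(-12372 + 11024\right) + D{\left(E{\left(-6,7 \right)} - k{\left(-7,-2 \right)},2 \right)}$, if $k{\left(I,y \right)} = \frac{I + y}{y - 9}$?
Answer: $- \frac{14749}{11} \approx -1340.8$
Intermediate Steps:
$k{\left(I,y \right)} = \frac{I + y}{-9 + y}$
$E{\left(f,t \right)} = 2 f + 2 t$ ($E{\left(f,t \right)} = \left(t + 2 f\right) + t = 2 f + 2 t$)
$D{\left(L,b \right)} = 4 + L + b$
$\left(-12372 + 11024\right) + D{\left(E{\left(-6,7 \right)} - k{\left(-7,-2 \right)},2 \right)} = \left(-12372 + 11024\right) + \left(4 + \left(\left(2 \left(-6\right) + 2 \cdot 7\right) - \frac{-7 - 2}{-9 - 2}\right) + 2\right) = -1348 + \left(4 + \left(\left(-12 + 14\right) - \frac{1}{-11} \left(-9\right)\right) + 2\right) = -1348 + \left(4 + \left(2 - \left(- \frac{1}{11}\right) \left(-9\right)\right) + 2\right) = -1348 + \left(4 + \left(2 - \frac{9}{11}\right) + 2\right) = -1348 + \left(4 + \frac{13}{11} + 2\right) = -1348 + \frac{79}{11} = - \frac{14749}{11}$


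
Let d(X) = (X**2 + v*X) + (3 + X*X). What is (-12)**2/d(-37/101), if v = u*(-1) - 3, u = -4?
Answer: 122412/2467 ≈ 49.620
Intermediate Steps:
v = 1 (v = -4*(-1) - 3 = 4 - 3 = 1)
d(X) = 3 + X + 2*X**2 (d(X) = (X**2 + 1*X) + (3 + X*X) = (X**2 + X) + (3 + X**2) = (X + X**2) + (3 + X**2) = 3 + X + 2*X**2)
(-12)**2/d(-37/101) = (-12)**2/(3 - 37/101 + 2*(-37/101)**2) = 144/(3 - 37*1/101 + 2*(-37*1/101)**2) = 144/(3 - 37/101 + 2*(-37/101)**2) = 144/(3 - 37/101 + 2*(1369/10201)) = 144/(3 - 37/101 + 2738/10201) = 144/(29604/10201) = 144*(10201/29604) = 122412/2467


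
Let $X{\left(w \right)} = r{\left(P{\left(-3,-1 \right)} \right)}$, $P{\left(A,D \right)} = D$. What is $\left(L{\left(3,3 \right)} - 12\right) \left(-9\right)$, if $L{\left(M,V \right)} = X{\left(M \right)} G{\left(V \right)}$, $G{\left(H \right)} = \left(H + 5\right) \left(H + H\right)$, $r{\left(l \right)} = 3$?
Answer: $-1188$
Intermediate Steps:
$G{\left(H \right)} = 2 H \left(5 + H\right)$ ($G{\left(H \right)} = \left(5 + H\right) 2 H = 2 H \left(5 + H\right)$)
$X{\left(w \right)} = 3$
$L{\left(M,V \right)} = 6 V \left(5 + V\right)$ ($L{\left(M,V \right)} = 3 \cdot 2 V \left(5 + V\right) = 6 V \left(5 + V\right)$)
$\left(L{\left(3,3 \right)} - 12\right) \left(-9\right) = \left(6 \cdot 3 \left(5 + 3\right) - 12\right) \left(-9\right) = \left(6 \cdot 3 \cdot 8 - 12\right) \left(-9\right) = \left(144 - 12\right) \left(-9\right) = 132 \left(-9\right) = -1188$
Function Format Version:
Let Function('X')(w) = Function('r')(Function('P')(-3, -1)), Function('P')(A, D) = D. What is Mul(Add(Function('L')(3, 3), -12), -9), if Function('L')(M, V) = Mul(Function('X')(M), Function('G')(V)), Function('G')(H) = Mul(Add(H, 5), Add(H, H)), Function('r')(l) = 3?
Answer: -1188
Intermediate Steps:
Function('G')(H) = Mul(2, H, Add(5, H)) (Function('G')(H) = Mul(Add(5, H), Mul(2, H)) = Mul(2, H, Add(5, H)))
Function('X')(w) = 3
Function('L')(M, V) = Mul(6, V, Add(5, V)) (Function('L')(M, V) = Mul(3, Mul(2, V, Add(5, V))) = Mul(6, V, Add(5, V)))
Mul(Add(Function('L')(3, 3), -12), -9) = Mul(Add(Mul(6, 3, Add(5, 3)), -12), -9) = Mul(Add(Mul(6, 3, 8), -12), -9) = Mul(Add(144, -12), -9) = Mul(132, -9) = -1188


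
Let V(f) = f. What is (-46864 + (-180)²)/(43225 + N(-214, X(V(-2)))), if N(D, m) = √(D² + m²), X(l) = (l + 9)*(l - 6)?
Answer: -48092800/143719361 + 28928*√12233/1868351693 ≈ -0.33292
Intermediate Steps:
X(l) = (-6 + l)*(9 + l) (X(l) = (9 + l)*(-6 + l) = (-6 + l)*(9 + l))
(-46864 + (-180)²)/(43225 + N(-214, X(V(-2)))) = (-46864 + (-180)²)/(43225 + √((-214)² + (-54 + (-2)² + 3*(-2))²)) = (-46864 + 32400)/(43225 + √(45796 + (-54 + 4 - 6)²)) = -14464/(43225 + √(45796 + (-56)²)) = -14464/(43225 + √(45796 + 3136)) = -14464/(43225 + √48932) = -14464/(43225 + 2*√12233)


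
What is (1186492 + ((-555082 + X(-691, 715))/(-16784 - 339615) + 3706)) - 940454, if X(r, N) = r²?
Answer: 89008589457/356399 ≈ 2.4974e+5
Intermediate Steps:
(1186492 + ((-555082 + X(-691, 715))/(-16784 - 339615) + 3706)) - 940454 = (1186492 + ((-555082 + (-691)²)/(-16784 - 339615) + 3706)) - 940454 = (1186492 + ((-555082 + 477481)/(-356399) + 3706)) - 940454 = (1186492 + (-77601*(-1/356399) + 3706)) - 940454 = (1186492 + (77601/356399 + 3706)) - 940454 = (1186492 + 1320892295/356399) - 940454 = 424185454603/356399 - 940454 = 89008589457/356399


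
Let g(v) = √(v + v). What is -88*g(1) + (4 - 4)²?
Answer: -88*√2 ≈ -124.45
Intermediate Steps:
g(v) = √2*√v (g(v) = √(2*v) = √2*√v)
-88*g(1) + (4 - 4)² = -88*√2*√1 + (4 - 4)² = -88*√2 + 0² = -88*√2 + 0 = -88*√2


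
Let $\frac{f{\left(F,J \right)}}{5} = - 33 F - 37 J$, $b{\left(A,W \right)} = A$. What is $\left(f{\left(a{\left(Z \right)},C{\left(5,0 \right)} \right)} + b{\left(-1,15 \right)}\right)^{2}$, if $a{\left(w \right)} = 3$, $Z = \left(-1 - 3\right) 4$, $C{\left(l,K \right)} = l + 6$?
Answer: $6405961$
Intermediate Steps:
$C{\left(l,K \right)} = 6 + l$
$Z = -16$ ($Z = \left(-4\right) 4 = -16$)
$f{\left(F,J \right)} = - 185 J - 165 F$ ($f{\left(F,J \right)} = 5 \left(- 33 F - 37 J\right) = 5 \left(- 37 J - 33 F\right) = - 185 J - 165 F$)
$\left(f{\left(a{\left(Z \right)},C{\left(5,0 \right)} \right)} + b{\left(-1,15 \right)}\right)^{2} = \left(\left(- 185 \left(6 + 5\right) - 495\right) - 1\right)^{2} = \left(\left(\left(-185\right) 11 - 495\right) - 1\right)^{2} = \left(\left(-2035 - 495\right) - 1\right)^{2} = \left(-2530 - 1\right)^{2} = \left(-2531\right)^{2} = 6405961$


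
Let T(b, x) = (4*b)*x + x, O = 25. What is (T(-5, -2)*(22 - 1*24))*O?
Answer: -1900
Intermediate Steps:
T(b, x) = x + 4*b*x (T(b, x) = 4*b*x + x = x + 4*b*x)
(T(-5, -2)*(22 - 1*24))*O = ((-2*(1 + 4*(-5)))*(22 - 1*24))*25 = ((-2*(1 - 20))*(22 - 24))*25 = (-2*(-19)*(-2))*25 = (38*(-2))*25 = -76*25 = -1900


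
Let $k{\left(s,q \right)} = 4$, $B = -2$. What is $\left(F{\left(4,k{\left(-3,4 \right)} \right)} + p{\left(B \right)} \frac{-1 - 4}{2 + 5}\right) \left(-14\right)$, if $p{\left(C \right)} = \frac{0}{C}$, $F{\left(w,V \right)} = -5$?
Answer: $70$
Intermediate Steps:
$p{\left(C \right)} = 0$
$\left(F{\left(4,k{\left(-3,4 \right)} \right)} + p{\left(B \right)} \frac{-1 - 4}{2 + 5}\right) \left(-14\right) = \left(-5 + 0 \frac{-1 - 4}{2 + 5}\right) \left(-14\right) = \left(-5 + 0 \left(- \frac{5}{7}\right)\right) \left(-14\right) = \left(-5 + 0\right) \left(-14\right) = \left(-5\right) \left(-14\right) = 70$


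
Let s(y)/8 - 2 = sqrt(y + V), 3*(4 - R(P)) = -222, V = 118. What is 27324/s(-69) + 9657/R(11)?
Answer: 6543/13 ≈ 503.31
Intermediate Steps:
R(P) = 78 (R(P) = 4 - 1/3*(-222) = 4 + 74 = 78)
s(y) = 16 + 8*sqrt(118 + y) (s(y) = 16 + 8*sqrt(y + 118) = 16 + 8*sqrt(118 + y))
27324/s(-69) + 9657/R(11) = 27324/(16 + 8*sqrt(118 - 69)) + 9657/78 = 27324/(16 + 8*sqrt(49)) + 9657*(1/78) = 27324/(16 + 8*7) + 3219/26 = 27324/(16 + 56) + 3219/26 = 27324/72 + 3219/26 = 27324*(1/72) + 3219/26 = 759/2 + 3219/26 = 6543/13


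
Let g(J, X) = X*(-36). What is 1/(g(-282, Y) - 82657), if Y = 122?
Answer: -1/87049 ≈ -1.1488e-5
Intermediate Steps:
g(J, X) = -36*X
1/(g(-282, Y) - 82657) = 1/(-36*122 - 82657) = 1/(-4392 - 82657) = 1/(-87049) = -1/87049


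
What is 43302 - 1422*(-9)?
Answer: 56100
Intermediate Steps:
43302 - 1422*(-9) = 43302 + 12798 = 56100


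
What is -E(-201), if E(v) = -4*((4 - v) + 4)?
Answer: 836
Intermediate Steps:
E(v) = -32 + 4*v (E(v) = -4*(8 - v) = -32 + 4*v)
-E(-201) = -(-32 + 4*(-201)) = -(-32 - 804) = -1*(-836) = 836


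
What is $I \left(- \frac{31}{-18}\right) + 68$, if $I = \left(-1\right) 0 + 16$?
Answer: $\frac{860}{9} \approx 95.556$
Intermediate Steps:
$I = 16$ ($I = 0 + 16 = 16$)
$I \left(- \frac{31}{-18}\right) + 68 = 16 \left(- \frac{31}{-18}\right) + 68 = 16 \left(\left(-31\right) \left(- \frac{1}{18}\right)\right) + 68 = 16 \cdot \frac{31}{18} + 68 = \frac{248}{9} + 68 = \frac{860}{9}$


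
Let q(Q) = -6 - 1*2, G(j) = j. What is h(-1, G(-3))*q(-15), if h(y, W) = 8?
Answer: -64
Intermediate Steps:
q(Q) = -8 (q(Q) = -6 - 2 = -8)
h(-1, G(-3))*q(-15) = 8*(-8) = -64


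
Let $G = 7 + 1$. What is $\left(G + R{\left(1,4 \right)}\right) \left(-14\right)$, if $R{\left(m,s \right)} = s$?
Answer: $-168$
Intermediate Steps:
$G = 8$
$\left(G + R{\left(1,4 \right)}\right) \left(-14\right) = \left(8 + 4\right) \left(-14\right) = 12 \left(-14\right) = -168$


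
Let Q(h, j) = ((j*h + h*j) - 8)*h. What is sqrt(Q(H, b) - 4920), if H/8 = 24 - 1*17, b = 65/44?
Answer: 2*sqrt(117898)/11 ≈ 62.430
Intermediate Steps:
b = 65/44 (b = 65*(1/44) = 65/44 ≈ 1.4773)
H = 56 (H = 8*(24 - 1*17) = 8*(24 - 17) = 8*7 = 56)
Q(h, j) = h*(-8 + 2*h*j) (Q(h, j) = ((h*j + h*j) - 8)*h = (2*h*j - 8)*h = (-8 + 2*h*j)*h = h*(-8 + 2*h*j))
sqrt(Q(H, b) - 4920) = sqrt(2*56*(-4 + 56*(65/44)) - 4920) = sqrt(2*56*(-4 + 910/11) - 4920) = sqrt(2*56*(866/11) - 4920) = sqrt(96992/11 - 4920) = sqrt(42872/11) = 2*sqrt(117898)/11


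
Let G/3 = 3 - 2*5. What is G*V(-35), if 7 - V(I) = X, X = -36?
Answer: -903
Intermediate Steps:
V(I) = 43 (V(I) = 7 - 1*(-36) = 7 + 36 = 43)
G = -21 (G = 3*(3 - 2*5) = 3*(3 - 10) = 3*(-7) = -21)
G*V(-35) = -21*43 = -903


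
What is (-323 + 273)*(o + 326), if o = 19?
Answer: -17250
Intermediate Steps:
(-323 + 273)*(o + 326) = (-323 + 273)*(19 + 326) = -50*345 = -17250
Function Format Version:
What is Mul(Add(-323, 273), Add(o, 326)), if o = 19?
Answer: -17250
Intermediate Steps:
Mul(Add(-323, 273), Add(o, 326)) = Mul(Add(-323, 273), Add(19, 326)) = Mul(-50, 345) = -17250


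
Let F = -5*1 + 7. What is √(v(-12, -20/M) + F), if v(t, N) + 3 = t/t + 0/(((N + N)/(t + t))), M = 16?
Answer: 0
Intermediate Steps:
v(t, N) = -2 (v(t, N) = -3 + (t/t + 0/(((N + N)/(t + t)))) = -3 + (1 + 0/(((2*N)/((2*t))))) = -3 + (1 + 0/(((2*N)*(1/(2*t))))) = -3 + (1 + 0/((N/t))) = -3 + (1 + 0*(t/N)) = -3 + (1 + 0) = -3 + 1 = -2)
F = 2 (F = -5 + 7 = 2)
√(v(-12, -20/M) + F) = √(-2 + 2) = √0 = 0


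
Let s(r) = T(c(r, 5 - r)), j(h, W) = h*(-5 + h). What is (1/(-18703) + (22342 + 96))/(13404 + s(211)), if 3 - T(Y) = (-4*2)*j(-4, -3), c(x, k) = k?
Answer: 139885971/85379195 ≈ 1.6384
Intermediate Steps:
T(Y) = 291 (T(Y) = 3 - (-4*2)*(-4*(-5 - 4)) = 3 - (-8)*(-4*(-9)) = 3 - (-8)*36 = 3 - 1*(-288) = 3 + 288 = 291)
s(r) = 291
(1/(-18703) + (22342 + 96))/(13404 + s(211)) = (1/(-18703) + (22342 + 96))/(13404 + 291) = (-1/18703 + 22438)/13695 = (419657913/18703)*(1/13695) = 139885971/85379195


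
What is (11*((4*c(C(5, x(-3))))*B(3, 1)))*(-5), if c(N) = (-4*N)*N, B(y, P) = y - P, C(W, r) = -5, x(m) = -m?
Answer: 44000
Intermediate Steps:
c(N) = -4*N²
(11*((4*c(C(5, x(-3))))*B(3, 1)))*(-5) = (11*((4*(-4*(-5)²))*(3 - 1*1)))*(-5) = (11*((4*(-4*25))*(3 - 1)))*(-5) = (11*((4*(-100))*2))*(-5) = (11*(-400*2))*(-5) = (11*(-800))*(-5) = -8800*(-5) = 44000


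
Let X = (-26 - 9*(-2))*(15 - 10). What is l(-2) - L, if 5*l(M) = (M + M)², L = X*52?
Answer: 10416/5 ≈ 2083.2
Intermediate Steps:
X = -40 (X = (-26 + 18)*5 = -8*5 = -40)
L = -2080 (L = -40*52 = -2080)
l(M) = 4*M²/5 (l(M) = (M + M)²/5 = (2*M)²/5 = (4*M²)/5 = 4*M²/5)
l(-2) - L = (⅘)*(-2)² - 1*(-2080) = (⅘)*4 + 2080 = 16/5 + 2080 = 10416/5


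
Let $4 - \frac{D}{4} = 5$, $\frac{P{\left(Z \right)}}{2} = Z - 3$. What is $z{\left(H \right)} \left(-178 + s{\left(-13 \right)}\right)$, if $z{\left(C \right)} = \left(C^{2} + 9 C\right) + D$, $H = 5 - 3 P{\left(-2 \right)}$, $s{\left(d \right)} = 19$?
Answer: $-244224$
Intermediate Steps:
$P{\left(Z \right)} = -6 + 2 Z$ ($P{\left(Z \right)} = 2 \left(Z - 3\right) = 2 \left(-3 + Z\right) = -6 + 2 Z$)
$D = -4$ ($D = 16 - 20 = -4$)
$H = 35$ ($H = 5 - 3 \left(-6 + 2 \left(-2\right)\right) = 5 - 3 \left(-6 - 4\right) = 5 - -30 = 5 + 30 = 35$)
$z{\left(C \right)} = -4 + C^{2} + 9 C$ ($z{\left(C \right)} = \left(C^{2} + 9 C\right) - 4 = -4 + C^{2} + 9 C$)
$z{\left(H \right)} \left(-178 + s{\left(-13 \right)}\right) = \left(-4 + 35^{2} + 9 \cdot 35\right) \left(-178 + 19\right) = \left(-4 + 1225 + 315\right) \left(-159\right) = 1536 \left(-159\right) = -244224$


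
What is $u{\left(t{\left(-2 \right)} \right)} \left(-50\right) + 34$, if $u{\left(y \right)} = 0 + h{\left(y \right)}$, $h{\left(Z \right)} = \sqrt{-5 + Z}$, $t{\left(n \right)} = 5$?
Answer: $34$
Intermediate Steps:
$u{\left(y \right)} = \sqrt{-5 + y}$ ($u{\left(y \right)} = 0 + \sqrt{-5 + y} = \sqrt{-5 + y}$)
$u{\left(t{\left(-2 \right)} \right)} \left(-50\right) + 34 = \sqrt{-5 + 5} \left(-50\right) + 34 = \sqrt{0} \left(-50\right) + 34 = 0 \left(-50\right) + 34 = 0 + 34 = 34$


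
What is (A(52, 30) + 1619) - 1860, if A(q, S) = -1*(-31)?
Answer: -210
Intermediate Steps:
A(q, S) = 31
(A(52, 30) + 1619) - 1860 = (31 + 1619) - 1860 = 1650 - 1860 = -210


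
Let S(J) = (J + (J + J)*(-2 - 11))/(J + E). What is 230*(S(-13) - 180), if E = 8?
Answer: -56350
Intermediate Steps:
S(J) = -25*J/(8 + J) (S(J) = (J + (J + J)*(-2 - 11))/(J + 8) = (J + (2*J)*(-13))/(8 + J) = (J - 26*J)/(8 + J) = (-25*J)/(8 + J) = -25*J/(8 + J))
230*(S(-13) - 180) = 230*(-25*(-13)/(8 - 13) - 180) = 230*(-25*(-13)/(-5) - 180) = 230*(-25*(-13)*(-⅕) - 180) = 230*(-65 - 180) = 230*(-245) = -56350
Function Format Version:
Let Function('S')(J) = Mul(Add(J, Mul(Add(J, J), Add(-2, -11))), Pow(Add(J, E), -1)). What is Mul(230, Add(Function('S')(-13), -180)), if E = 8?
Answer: -56350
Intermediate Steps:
Function('S')(J) = Mul(-25, J, Pow(Add(8, J), -1)) (Function('S')(J) = Mul(Add(J, Mul(Add(J, J), Add(-2, -11))), Pow(Add(J, 8), -1)) = Mul(Add(J, Mul(Mul(2, J), -13)), Pow(Add(8, J), -1)) = Mul(Add(J, Mul(-26, J)), Pow(Add(8, J), -1)) = Mul(Mul(-25, J), Pow(Add(8, J), -1)) = Mul(-25, J, Pow(Add(8, J), -1)))
Mul(230, Add(Function('S')(-13), -180)) = Mul(230, Add(Mul(-25, -13, Pow(Add(8, -13), -1)), -180)) = Mul(230, Add(Mul(-25, -13, Pow(-5, -1)), -180)) = Mul(230, Add(Mul(-25, -13, Rational(-1, 5)), -180)) = Mul(230, Add(-65, -180)) = Mul(230, -245) = -56350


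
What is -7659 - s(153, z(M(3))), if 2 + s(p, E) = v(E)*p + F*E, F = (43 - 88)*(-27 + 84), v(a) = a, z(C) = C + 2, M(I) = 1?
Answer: -421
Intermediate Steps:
z(C) = 2 + C
F = -2565 (F = -45*57 = -2565)
s(p, E) = -2 - 2565*E + E*p (s(p, E) = -2 + (E*p - 2565*E) = -2 + (-2565*E + E*p) = -2 - 2565*E + E*p)
-7659 - s(153, z(M(3))) = -7659 - (-2 - 2565*(2 + 1) + (2 + 1)*153) = -7659 - (-2 - 2565*3 + 3*153) = -7659 - (-2 - 7695 + 459) = -7659 - 1*(-7238) = -7659 + 7238 = -421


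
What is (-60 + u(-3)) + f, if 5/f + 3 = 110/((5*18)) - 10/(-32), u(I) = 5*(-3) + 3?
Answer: -15912/211 ≈ -75.412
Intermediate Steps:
u(I) = -12 (u(I) = -15 + 3 = -12)
f = -720/211 (f = 5/(-3 + (110/((5*18)) - 10/(-32))) = 5/(-3 + (110/90 - 10*(-1/32))) = 5/(-3 + (110*(1/90) + 5/16)) = 5/(-3 + (11/9 + 5/16)) = 5/(-3 + 221/144) = 5/(-211/144) = 5*(-144/211) = -720/211 ≈ -3.4123)
(-60 + u(-3)) + f = (-60 - 12) - 720/211 = -72 - 720/211 = -15912/211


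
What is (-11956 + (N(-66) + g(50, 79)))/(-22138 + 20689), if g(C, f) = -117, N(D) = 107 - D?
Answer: 1700/207 ≈ 8.2126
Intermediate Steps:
(-11956 + (N(-66) + g(50, 79)))/(-22138 + 20689) = (-11956 + ((107 - 1*(-66)) - 117))/(-22138 + 20689) = (-11956 + ((107 + 66) - 117))/(-1449) = (-11956 + (173 - 117))*(-1/1449) = (-11956 + 56)*(-1/1449) = -11900*(-1/1449) = 1700/207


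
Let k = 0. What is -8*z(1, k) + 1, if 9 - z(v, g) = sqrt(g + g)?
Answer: -71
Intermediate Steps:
z(v, g) = 9 - sqrt(2)*sqrt(g) (z(v, g) = 9 - sqrt(g + g) = 9 - sqrt(2*g) = 9 - sqrt(2)*sqrt(g))
-8*z(1, k) + 1 = -8*(9 - sqrt(2)*sqrt(0)) + 1 = -8*(9 - 1*sqrt(2)*0) + 1 = -8*(9 + 0) + 1 = -8*9 + 1 = -72 + 1 = -71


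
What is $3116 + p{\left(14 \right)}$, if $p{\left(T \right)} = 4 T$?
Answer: $3172$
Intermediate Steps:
$3116 + p{\left(14 \right)} = 3116 + 4 \cdot 14 = 3116 + 56 = 3172$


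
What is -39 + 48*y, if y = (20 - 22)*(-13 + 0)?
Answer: 1209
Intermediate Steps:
y = 26 (y = -2*(-13) = 26)
-39 + 48*y = -39 + 48*26 = -39 + 1248 = 1209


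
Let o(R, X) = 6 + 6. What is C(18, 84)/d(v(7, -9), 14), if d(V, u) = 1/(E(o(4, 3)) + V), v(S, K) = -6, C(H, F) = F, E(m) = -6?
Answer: -1008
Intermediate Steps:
o(R, X) = 12
d(V, u) = 1/(-6 + V)
C(18, 84)/d(v(7, -9), 14) = 84/(1/(-6 - 6)) = 84/(1/(-12)) = 84/(-1/12) = 84*(-12) = -1008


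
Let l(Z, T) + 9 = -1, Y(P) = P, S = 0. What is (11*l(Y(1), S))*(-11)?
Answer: 1210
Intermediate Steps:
l(Z, T) = -10 (l(Z, T) = -9 - 1 = -10)
(11*l(Y(1), S))*(-11) = (11*(-10))*(-11) = -110*(-11) = 1210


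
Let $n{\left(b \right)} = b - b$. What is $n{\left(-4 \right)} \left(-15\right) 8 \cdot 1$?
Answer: $0$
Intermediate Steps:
$n{\left(b \right)} = 0$
$n{\left(-4 \right)} \left(-15\right) 8 \cdot 1 = 0 \left(-15\right) 8 \cdot 1 = 0 \cdot 8 = 0$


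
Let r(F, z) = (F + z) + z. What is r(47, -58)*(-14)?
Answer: 966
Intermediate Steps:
r(F, z) = F + 2*z
r(47, -58)*(-14) = (47 + 2*(-58))*(-14) = (47 - 116)*(-14) = -69*(-14) = 966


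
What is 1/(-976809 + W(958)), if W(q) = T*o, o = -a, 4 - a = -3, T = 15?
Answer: -1/976914 ≈ -1.0236e-6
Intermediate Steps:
a = 7 (a = 4 - 1*(-3) = 4 + 3 = 7)
o = -7 (o = -1*7 = -7)
W(q) = -105 (W(q) = 15*(-7) = -105)
1/(-976809 + W(958)) = 1/(-976809 - 105) = 1/(-976914) = -1/976914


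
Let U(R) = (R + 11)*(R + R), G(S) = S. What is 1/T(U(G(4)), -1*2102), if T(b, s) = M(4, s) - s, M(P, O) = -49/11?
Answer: 11/23073 ≈ 0.00047675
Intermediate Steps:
M(P, O) = -49/11 (M(P, O) = -49*1/11 = -49/11)
U(R) = 2*R*(11 + R) (U(R) = (11 + R)*(2*R) = 2*R*(11 + R))
T(b, s) = -49/11 - s
1/T(U(G(4)), -1*2102) = 1/(-49/11 - (-1)*2102) = 1/(-49/11 - 1*(-2102)) = 1/(-49/11 + 2102) = 1/(23073/11) = 11/23073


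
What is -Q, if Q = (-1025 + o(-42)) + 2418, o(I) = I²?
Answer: -3157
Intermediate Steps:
Q = 3157 (Q = (-1025 + (-42)²) + 2418 = (-1025 + 1764) + 2418 = 739 + 2418 = 3157)
-Q = -1*3157 = -3157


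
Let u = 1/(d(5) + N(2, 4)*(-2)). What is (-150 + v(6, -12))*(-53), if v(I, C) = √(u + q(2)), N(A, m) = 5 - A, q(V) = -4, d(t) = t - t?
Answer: 7950 - 265*I*√6/6 ≈ 7950.0 - 108.19*I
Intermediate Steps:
d(t) = 0
u = -⅙ (u = 1/(0 + (5 - 1*2)*(-2)) = 1/(0 + (5 - 2)*(-2)) = 1/(0 + 3*(-2)) = 1/(0 - 6) = 1/(-6) = -⅙ ≈ -0.16667)
v(I, C) = 5*I*√6/6 (v(I, C) = √(-⅙ - 4) = √(-25/6) = 5*I*√6/6)
(-150 + v(6, -12))*(-53) = (-150 + 5*I*√6/6)*(-53) = 7950 - 265*I*√6/6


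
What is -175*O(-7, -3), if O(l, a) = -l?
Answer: -1225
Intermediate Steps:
-175*O(-7, -3) = -(-175)*(-7) = -175*7 = -1225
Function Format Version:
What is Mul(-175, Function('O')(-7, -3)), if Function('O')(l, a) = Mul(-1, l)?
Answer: -1225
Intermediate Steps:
Mul(-175, Function('O')(-7, -3)) = Mul(-175, Mul(-1, -7)) = Mul(-175, 7) = -1225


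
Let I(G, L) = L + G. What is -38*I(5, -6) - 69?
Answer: -31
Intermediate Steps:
I(G, L) = G + L
-38*I(5, -6) - 69 = -38*(5 - 6) - 69 = -38*(-1) - 69 = 38 - 69 = -31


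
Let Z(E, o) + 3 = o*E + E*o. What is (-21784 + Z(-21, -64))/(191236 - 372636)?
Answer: 19099/181400 ≈ 0.10529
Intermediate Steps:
Z(E, o) = -3 + 2*E*o (Z(E, o) = -3 + (o*E + E*o) = -3 + (E*o + E*o) = -3 + 2*E*o)
(-21784 + Z(-21, -64))/(191236 - 372636) = (-21784 + (-3 + 2*(-21)*(-64)))/(191236 - 372636) = (-21784 + (-3 + 2688))/(-181400) = (-21784 + 2685)*(-1/181400) = -19099*(-1/181400) = 19099/181400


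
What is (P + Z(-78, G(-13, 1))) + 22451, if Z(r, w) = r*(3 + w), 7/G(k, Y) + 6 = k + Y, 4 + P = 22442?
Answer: 134056/3 ≈ 44685.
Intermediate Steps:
P = 22438 (P = -4 + 22442 = 22438)
G(k, Y) = 7/(-6 + Y + k) (G(k, Y) = 7/(-6 + (k + Y)) = 7/(-6 + (Y + k)) = 7/(-6 + Y + k))
(P + Z(-78, G(-13, 1))) + 22451 = (22438 - 78*(3 + 7/(-6 + 1 - 13))) + 22451 = (22438 - 78*(3 + 7/(-18))) + 22451 = (22438 - 78*(3 + 7*(-1/18))) + 22451 = (22438 - 78*(3 - 7/18)) + 22451 = (22438 - 78*47/18) + 22451 = (22438 - 611/3) + 22451 = 66703/3 + 22451 = 134056/3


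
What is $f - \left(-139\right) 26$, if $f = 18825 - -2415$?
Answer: $24854$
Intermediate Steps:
$f = 21240$ ($f = 18825 + 2415 = 21240$)
$f - \left(-139\right) 26 = 21240 - \left(-139\right) 26 = 21240 - -3614 = 21240 + 3614 = 24854$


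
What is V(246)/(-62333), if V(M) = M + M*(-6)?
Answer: 1230/62333 ≈ 0.019733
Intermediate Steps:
V(M) = -5*M (V(M) = M - 6*M = -5*M)
V(246)/(-62333) = -5*246/(-62333) = -1230*(-1/62333) = 1230/62333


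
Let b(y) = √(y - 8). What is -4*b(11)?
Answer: -4*√3 ≈ -6.9282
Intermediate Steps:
b(y) = √(-8 + y)
-4*b(11) = -4*√(-8 + 11) = -4*√3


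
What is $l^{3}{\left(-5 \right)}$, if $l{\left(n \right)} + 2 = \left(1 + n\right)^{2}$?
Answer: $2744$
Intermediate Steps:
$l{\left(n \right)} = -2 + \left(1 + n\right)^{2}$
$l^{3}{\left(-5 \right)} = \left(-2 + \left(1 - 5\right)^{2}\right)^{3} = \left(-2 + \left(-4\right)^{2}\right)^{3} = \left(-2 + 16\right)^{3} = 14^{3} = 2744$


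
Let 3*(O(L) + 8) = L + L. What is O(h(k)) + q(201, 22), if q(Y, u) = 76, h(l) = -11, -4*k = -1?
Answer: 182/3 ≈ 60.667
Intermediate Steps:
k = ¼ (k = -¼*(-1) = ¼ ≈ 0.25000)
O(L) = -8 + 2*L/3 (O(L) = -8 + (L + L)/3 = -8 + (2*L)/3 = -8 + 2*L/3)
O(h(k)) + q(201, 22) = (-8 + (⅔)*(-11)) + 76 = (-8 - 22/3) + 76 = -46/3 + 76 = 182/3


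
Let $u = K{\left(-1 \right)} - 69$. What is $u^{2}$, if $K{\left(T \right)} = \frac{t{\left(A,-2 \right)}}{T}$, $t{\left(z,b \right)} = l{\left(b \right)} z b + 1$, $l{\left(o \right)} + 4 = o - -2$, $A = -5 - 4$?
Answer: $4$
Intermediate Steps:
$A = -9$ ($A = -5 - 4 = -9$)
$l{\left(o \right)} = -2 + o$ ($l{\left(o \right)} = -4 + \left(o - -2\right) = -4 + \left(o + 2\right) = -4 + \left(2 + o\right) = -2 + o$)
$t{\left(z,b \right)} = 1 + b z \left(-2 + b\right)$ ($t{\left(z,b \right)} = \left(-2 + b\right) z b + 1 = z \left(-2 + b\right) b + 1 = b z \left(-2 + b\right) + 1 = 1 + b z \left(-2 + b\right)$)
$K{\left(T \right)} = - \frac{71}{T}$ ($K{\left(T \right)} = \frac{1 - - 18 \left(-2 - 2\right)}{T} = \frac{1 - \left(-18\right) \left(-4\right)}{T} = \frac{1 - 72}{T} = - \frac{71}{T}$)
$u = 2$ ($u = - \frac{71}{-1} - 69 = \left(-71\right) \left(-1\right) - 69 = 71 - 69 = 2$)
$u^{2} = 2^{2} = 4$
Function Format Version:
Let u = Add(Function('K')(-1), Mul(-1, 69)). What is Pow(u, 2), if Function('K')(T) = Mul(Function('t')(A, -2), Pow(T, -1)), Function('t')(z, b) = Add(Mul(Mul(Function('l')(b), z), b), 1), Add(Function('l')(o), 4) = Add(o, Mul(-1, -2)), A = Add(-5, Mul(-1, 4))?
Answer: 4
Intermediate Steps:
A = -9 (A = Add(-5, -4) = -9)
Function('l')(o) = Add(-2, o) (Function('l')(o) = Add(-4, Add(o, Mul(-1, -2))) = Add(-4, Add(o, 2)) = Add(-4, Add(2, o)) = Add(-2, o))
Function('t')(z, b) = Add(1, Mul(b, z, Add(-2, b))) (Function('t')(z, b) = Add(Mul(Mul(Add(-2, b), z), b), 1) = Add(Mul(Mul(z, Add(-2, b)), b), 1) = Add(Mul(b, z, Add(-2, b)), 1) = Add(1, Mul(b, z, Add(-2, b))))
Function('K')(T) = Mul(-71, Pow(T, -1)) (Function('K')(T) = Mul(Add(1, Mul(-2, -9, Add(-2, -2))), Pow(T, -1)) = Mul(Add(1, Mul(-2, -9, -4)), Pow(T, -1)) = Mul(Add(1, -72), Pow(T, -1)) = Mul(-71, Pow(T, -1)))
u = 2 (u = Add(Mul(-71, Pow(-1, -1)), Mul(-1, 69)) = Add(Mul(-71, -1), -69) = Add(71, -69) = 2)
Pow(u, 2) = Pow(2, 2) = 4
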